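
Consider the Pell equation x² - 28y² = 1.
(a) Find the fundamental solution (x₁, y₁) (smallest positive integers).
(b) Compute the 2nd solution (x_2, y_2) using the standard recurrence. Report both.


Step 1: Find the fundamental solution (x₁, y₁) of x² - 28y² = 1.
  Expand √28 as a continued fraction. a₀ = ⌊√28⌋ = 5; iterate m_{k+1} = d_k·a_k − m_k, d_{k+1} = (28 − m_{k+1}²)/d_k, a_{k+1} = ⌊(a₀ + m_{k+1})/d_{k+1}⌋ (starting m₀ = 0, d₀ = 1), with convergents p_k = a_k·p_{k-1} + p_{k-2}, q_k = a_k·q_{k-1} + q_{k-2} (p₋₁ = 1, q₋₁ = 0):
  k = 0: a₀ = 5; p₀/q₀ = 5/1; p₀² − 28·q₀² = 25 − 28 = -3.
  k = 1: m = 5, d = 3, a = ⌊(5 + 5)/3⌋ = 3; p/q = (3·5 + 1)/(3·1 + 0) = 16/3; p² − 28·q² = 256 − 252 = 4.
  k = 2: m = 4, d = 4, a = ⌊(5 + 4)/4⌋ = 2; p/q = (2·16 + 5)/(2·3 + 1) = 37/7; p² − 28·q² = 1369 − 1372 = -3.
  k = 3: m = 4, d = 3, a = ⌊(5 + 4)/3⌋ = 3; p/q = (3·37 + 16)/(3·7 + 3) = 127/24; p² − 28·q² = 16129 − 16128 = 1.
  The first convergent with p² − 28·q² = 1 gives the fundamental solution (x₁, y₁) = (127, 24).
Step 2: Apply the recurrence (x_{n+1}, y_{n+1}) = (x₁x_n + 28y₁y_n, x₁y_n + y₁x_n) repeatedly.
  From (x_1, y_1) = (127, 24): x_2 = 127·127 + 28·24·24 = 32257; y_2 = 127·24 + 24·127 = 6096.
Step 3: Verify x_2² - 28·y_2² = 1040514049 - 1040514048 = 1 (should be 1). ✓

(x_1, y_1) = (127, 24); (x_2, y_2) = (32257, 6096).


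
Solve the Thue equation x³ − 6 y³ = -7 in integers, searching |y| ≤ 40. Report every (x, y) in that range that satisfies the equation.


The equation is x³ - 6y³ = -7. For fixed y, x³ = 6·y³ − 7, so a solution requires the RHS to be a perfect cube.
Strategy: iterate y from -40 to 40, compute RHS = 6·y³ − 7, and check whether it is a (positive or negative) perfect cube.
Check small values of y:
  y = 0: RHS = -7 is not a perfect cube.
  y = 1: RHS = -1 = (-1)³ ⇒ x = -1 works.
  y = -1: RHS = -13 is not a perfect cube.
  y = 2: RHS = 41 is not a perfect cube.
  y = -2: RHS = -55 is not a perfect cube.
  y = 3: RHS = 155 is not a perfect cube.
  y = -3: RHS = -169 is not a perfect cube.
Continuing the search up to |y| = 40 finds no further solutions beyond those listed.
Collected solutions: (-1, 1).

Solutions (with |y| ≤ 40): (-1, 1).


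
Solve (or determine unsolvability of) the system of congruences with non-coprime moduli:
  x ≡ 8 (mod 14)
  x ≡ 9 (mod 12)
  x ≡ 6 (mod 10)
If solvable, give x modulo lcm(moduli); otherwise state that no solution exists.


Moduli 14, 12, 10 are not pairwise coprime, so CRT works modulo lcm(m_i) when all pairwise compatibility conditions hold.
Pairwise compatibility: gcd(m_i, m_j) must divide a_i - a_j for every pair.
Merge one congruence at a time:
  Start: x ≡ 8 (mod 14).
  Combine with x ≡ 9 (mod 12): gcd(14, 12) = 2, and 9 - 8 = 1 is NOT divisible by 2.
    ⇒ system is inconsistent (no integer solution).

No solution (the system is inconsistent).


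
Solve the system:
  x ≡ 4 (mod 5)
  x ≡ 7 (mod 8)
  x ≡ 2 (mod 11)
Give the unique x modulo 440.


Moduli 5, 8, 11 are pairwise coprime; by CRT there is a unique solution modulo M = 5 · 8 · 11 = 440.
Solve pairwise, accumulating the modulus:
  Start with x ≡ 4 (mod 5).
  Combine with x ≡ 7 (mod 8): since gcd(5, 8) = 1, we get a unique residue mod 40.
    Write x = 4 + 5·t and substitute into x ≡ 7 (mod 8): 5·t ≡ 7 − 4 = 3 (mod 8).
    The inverse of 5 mod 8 is 5 (since 5·5 = 25 = 3·8 + 1), so t ≡ 5·3 = 15 ≡ 7 (mod 8).
    Then x = 4 + 5·7 = 39, valid modulo lcm(5, 8) = 40: x ≡ 39 (mod 40).
  Combine with x ≡ 2 (mod 11): since gcd(40, 11) = 1, we get a unique residue mod 440.
    Write x = 39 + 40·t and substitute into x ≡ 2 (mod 11): 40·t ≡ 2 − 39 = -37 (mod 11).
    Reduce coefficients mod 11: 7·t ≡ 7 (mod 11).
    The inverse of 7 mod 11 is 8 (since 7·8 = 56 = 5·11 + 1), so t ≡ 8·7 = 56 ≡ 1 (mod 11).
    Then x = 39 + 40·1 = 79, valid modulo lcm(40, 11) = 440: x ≡ 79 (mod 440).
Verify: 79 mod 5 = 4 ✓, 79 mod 8 = 7 ✓, 79 mod 11 = 2 ✓.

x ≡ 79 (mod 440).


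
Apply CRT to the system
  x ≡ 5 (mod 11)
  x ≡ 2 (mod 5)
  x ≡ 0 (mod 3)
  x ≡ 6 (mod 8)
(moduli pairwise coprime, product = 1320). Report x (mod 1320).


Product of moduli M = 11 · 5 · 3 · 8 = 1320.
Merge one congruence at a time:
  Start: x ≡ 5 (mod 11).
  Combine with x ≡ 2 (mod 5); new modulus lcm = 55.
    Write x = 5 + 11·t and substitute into x ≡ 2 (mod 5): 11·t ≡ 2 − 5 = -3 (mod 5).
    Reduce coefficients mod 5: 1·t ≡ 2 (mod 5).
    So t ≡ 2 (mod 5).
    Then x = 5 + 11·2 = 27, valid modulo lcm(11, 5) = 55: x ≡ 27 (mod 55).
  Combine with x ≡ 0 (mod 3); new modulus lcm = 165.
    Write x = 27 + 55·t and substitute into x ≡ 0 (mod 3): 55·t ≡ 0 − 27 = -27 (mod 3).
    Reduce coefficients mod 3: 1·t ≡ 0 (mod 3).
    So t ≡ 0 (mod 3).
    Then x = 27 + 55·0 = 27, valid modulo lcm(55, 3) = 165: x ≡ 27 (mod 165).
  Combine with x ≡ 6 (mod 8); new modulus lcm = 1320.
    Write x = 27 + 165·t and substitute into x ≡ 6 (mod 8): 165·t ≡ 6 − 27 = -21 (mod 8).
    Reduce coefficients mod 8: 5·t ≡ 3 (mod 8).
    The inverse of 5 mod 8 is 5 (since 5·5 = 25 = 3·8 + 1), so t ≡ 5·3 = 15 ≡ 7 (mod 8).
    Then x = 27 + 165·7 = 1182, valid modulo lcm(165, 8) = 1320: x ≡ 1182 (mod 1320).
Verify against each original: 1182 mod 11 = 5, 1182 mod 5 = 2, 1182 mod 3 = 0, 1182 mod 8 = 6.

x ≡ 1182 (mod 1320).


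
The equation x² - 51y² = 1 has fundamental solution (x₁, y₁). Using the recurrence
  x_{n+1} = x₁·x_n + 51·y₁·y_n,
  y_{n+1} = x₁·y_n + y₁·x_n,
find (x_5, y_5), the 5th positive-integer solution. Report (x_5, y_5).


Step 1: Find the fundamental solution (x₁, y₁) of x² - 51y² = 1.
  Expand √51 as a continued fraction. a₀ = ⌊√51⌋ = 7; iterate m_{k+1} = d_k·a_k − m_k, d_{k+1} = (51 − m_{k+1}²)/d_k, a_{k+1} = ⌊(a₀ + m_{k+1})/d_{k+1}⌋ (starting m₀ = 0, d₀ = 1), with convergents p_k = a_k·p_{k-1} + p_{k-2}, q_k = a_k·q_{k-1} + q_{k-2} (p₋₁ = 1, q₋₁ = 0):
  k = 0: a₀ = 7; p₀/q₀ = 7/1; p₀² − 51·q₀² = 49 − 51 = -2.
  k = 1: m = 7, d = 2, a = ⌊(7 + 7)/2⌋ = 7; p/q = (7·7 + 1)/(7·1 + 0) = 50/7; p² − 51·q² = 2500 − 2499 = 1.
  The first convergent with p² − 51·q² = 1 gives the fundamental solution (x₁, y₁) = (50, 7).
Step 2: Apply the recurrence (x_{n+1}, y_{n+1}) = (x₁x_n + 51y₁y_n, x₁y_n + y₁x_n) repeatedly.
  From (x_1, y_1) = (50, 7): x_2 = 50·50 + 51·7·7 = 4999; y_2 = 50·7 + 7·50 = 700.
  From (x_2, y_2) = (4999, 700): x_3 = 50·4999 + 51·7·700 = 499850; y_3 = 50·700 + 7·4999 = 69993.
  From (x_3, y_3) = (499850, 69993): x_4 = 50·499850 + 51·7·69993 = 49980001; y_4 = 50·69993 + 7·499850 = 6998600.
  From (x_4, y_4) = (49980001, 6998600): x_5 = 50·49980001 + 51·7·6998600 = 4997500250; y_5 = 50·6998600 + 7·49980001 = 699790007.
Step 3: Verify x_5² - 51·y_5² = 24975008748750062500 - 24975008748750062499 = 1 (should be 1). ✓

(x_1, y_1) = (50, 7); (x_5, y_5) = (4997500250, 699790007).


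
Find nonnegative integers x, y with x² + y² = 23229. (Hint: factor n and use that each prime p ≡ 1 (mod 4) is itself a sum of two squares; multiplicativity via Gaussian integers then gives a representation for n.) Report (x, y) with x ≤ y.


Step 1: Factor n = 23229 = 3^2 · 29 · 89.
Step 2: Check the mod-4 condition on each prime factor: 3 ≡ 3 (mod 4), exponent 2 (must be even); 29 ≡ 1 (mod 4), exponent 1; 89 ≡ 1 (mod 4), exponent 1.
All primes ≡ 3 (mod 4) appear to even exponent (or don't appear), so by the two-squares theorem n IS expressible as a sum of two squares.
Step 3: Build a representation. Group n = k² · m with k = 3 and m = 29 · 89 = 2581 (a product of primes ≡ 1 (mod 4)); a representation of m scales to one of n via (k·x)² + (k·y)² = k²(x² + y²). Each prime p ≡ 1 (mod 4) is itself a sum of two squares; find a² by testing p − a² for a perfect square:
  29: 29 − 1² = 28, 29 − 2² = 25 = 5² ⇒ 29 = 2² + 5².
  89: 89 − 1² = 88, 89 − 2² = 85, 89 − 3² = 80, 89 − 4² = 73, 89 − 5² = 64 = 8² ⇒ 89 = 5² + 8².
  Combine using the Brahmagupta–Fibonacci identity (a² + b²)(c² + d²) = (ac − bd)² + (ad + bc)² = (ac + bd)² + (ad − bc)²:
  29 · 89 = 2581: from (2² + 5²)(5² + 8²), take (2·5 − 5·8, 2·8 + 5·5) = (10 − 40, 16 + 25) = (-30, 41); dropping signs (only squares matter) gives (30, 41); check 30² + 41² = 900 + 1681 = 2581 ✓.
  Scale by k = 3: (3·30, 3·41) = (90, 123).
Step 4: Order so x ≤ y and verify: 90² + 123² = 8100 + 15129 = 23229 = n. ✓

n = 23229 = 90² + 123² (one valid representation with x ≤ y).


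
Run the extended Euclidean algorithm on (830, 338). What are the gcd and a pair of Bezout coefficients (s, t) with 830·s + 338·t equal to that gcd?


Euclidean algorithm on (830, 338) — divide until remainder is 0:
  830 = 2 · 338 + 154
  338 = 2 · 154 + 30
  154 = 5 · 30 + 4
  30 = 7 · 4 + 2
  4 = 2 · 2 + 0
gcd(830, 338) = 2.
Track Bezout coefficients alongside the remainders: start with r₀ = 830 = a·1 + b·0 (s = 1, t = 0) and r₁ = 338 = a·0 + b·1 (s = 0, t = 1); each new remainder r_{k+1} = r_{k-1} − q_k·r_k inherits s_{k+1} = s_{k-1} − q_k·s_k, t_{k+1} = t_{k-1} − q_k·t_k, so r_k = a·s_k + b·t_k at every step:
  q = 2: r = 154, s = 1 − 2·0 = 1, t = 0 − 2·1 = -2  (check: 830·1 + 338·(-2) = 154)
  q = 2: r = 30, s = 0 − 2·1 = -2, t = 1 − 2·(-2) = 5  (check: 830·(-2) + 338·5 = 30)
  q = 5: r = 4, s = 1 − 5·(-2) = 11, t = -2 − 5·5 = -27  (check: 830·11 + 338·(-27) = 4)
  q = 7: r = 2, s = -2 − 7·11 = -79, t = 5 − 7·(-27) = 194  (check: 830·(-79) + 338·194 = 2)
The row with r = 2 (the gcd) gives the Bezout coefficients s = -79, t = 194.
Result: 830 · (-79) + 338 · (194) = 2.

gcd(830, 338) = 2; s = -79, t = 194 (check: 830·(-79) + 338·194 = 2).


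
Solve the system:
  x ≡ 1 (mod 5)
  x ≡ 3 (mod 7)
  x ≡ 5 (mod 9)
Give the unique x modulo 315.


Moduli 5, 7, 9 are pairwise coprime; by CRT there is a unique solution modulo M = 5 · 7 · 9 = 315.
Solve pairwise, accumulating the modulus:
  Start with x ≡ 1 (mod 5).
  Combine with x ≡ 3 (mod 7): since gcd(5, 7) = 1, we get a unique residue mod 35.
    Write x = 1 + 5·t and substitute into x ≡ 3 (mod 7): 5·t ≡ 3 − 1 = 2 (mod 7).
    The inverse of 5 mod 7 is 3 (since 5·3 = 15 = 2·7 + 1), so t ≡ 3·2 = 6 ≡ 6 (mod 7).
    Then x = 1 + 5·6 = 31, valid modulo lcm(5, 7) = 35: x ≡ 31 (mod 35).
  Combine with x ≡ 5 (mod 9): since gcd(35, 9) = 1, we get a unique residue mod 315.
    Write x = 31 + 35·t and substitute into x ≡ 5 (mod 9): 35·t ≡ 5 − 31 = -26 (mod 9).
    Reduce coefficients mod 9: 8·t ≡ 1 (mod 9).
    The inverse of 8 mod 9 is 8 (since 8·8 = 64 = 7·9 + 1), so t ≡ 8·1 = 8 ≡ 8 (mod 9).
    Then x = 31 + 35·8 = 311, valid modulo lcm(35, 9) = 315: x ≡ 311 (mod 315).
Verify: 311 mod 5 = 1 ✓, 311 mod 7 = 3 ✓, 311 mod 9 = 5 ✓.

x ≡ 311 (mod 315).


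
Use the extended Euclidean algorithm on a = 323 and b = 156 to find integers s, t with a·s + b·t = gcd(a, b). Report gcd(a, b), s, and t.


Euclidean algorithm on (323, 156) — divide until remainder is 0:
  323 = 2 · 156 + 11
  156 = 14 · 11 + 2
  11 = 5 · 2 + 1
  2 = 2 · 1 + 0
gcd(323, 156) = 1.
Track Bezout coefficients alongside the remainders: start with r₀ = 323 = a·1 + b·0 (s = 1, t = 0) and r₁ = 156 = a·0 + b·1 (s = 0, t = 1); each new remainder r_{k+1} = r_{k-1} − q_k·r_k inherits s_{k+1} = s_{k-1} − q_k·s_k, t_{k+1} = t_{k-1} − q_k·t_k, so r_k = a·s_k + b·t_k at every step:
  q = 2: r = 11, s = 1 − 2·0 = 1, t = 0 − 2·1 = -2  (check: 323·1 + 156·(-2) = 11)
  q = 14: r = 2, s = 0 − 14·1 = -14, t = 1 − 14·(-2) = 29  (check: 323·(-14) + 156·29 = 2)
  q = 5: r = 1, s = 1 − 5·(-14) = 71, t = -2 − 5·29 = -147  (check: 323·71 + 156·(-147) = 1)
The row with r = 1 (the gcd) gives the Bezout coefficients s = 71, t = -147.
Result: 323 · (71) + 156 · (-147) = 1.

gcd(323, 156) = 1; s = 71, t = -147 (check: 323·71 + 156·(-147) = 1).


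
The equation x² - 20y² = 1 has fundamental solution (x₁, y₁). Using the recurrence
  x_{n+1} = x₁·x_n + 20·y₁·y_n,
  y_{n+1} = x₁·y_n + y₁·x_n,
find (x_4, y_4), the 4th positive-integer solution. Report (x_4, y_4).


Step 1: Find the fundamental solution (x₁, y₁) of x² - 20y² = 1.
  Expand √20 as a continued fraction. a₀ = ⌊√20⌋ = 4; iterate m_{k+1} = d_k·a_k − m_k, d_{k+1} = (20 − m_{k+1}²)/d_k, a_{k+1} = ⌊(a₀ + m_{k+1})/d_{k+1}⌋ (starting m₀ = 0, d₀ = 1), with convergents p_k = a_k·p_{k-1} + p_{k-2}, q_k = a_k·q_{k-1} + q_{k-2} (p₋₁ = 1, q₋₁ = 0):
  k = 0: a₀ = 4; p₀/q₀ = 4/1; p₀² − 20·q₀² = 16 − 20 = -4.
  k = 1: m = 4, d = 4, a = ⌊(4 + 4)/4⌋ = 2; p/q = (2·4 + 1)/(2·1 + 0) = 9/2; p² − 20·q² = 81 − 80 = 1.
  The first convergent with p² − 20·q² = 1 gives the fundamental solution (x₁, y₁) = (9, 2).
Step 2: Apply the recurrence (x_{n+1}, y_{n+1}) = (x₁x_n + 20y₁y_n, x₁y_n + y₁x_n) repeatedly.
  From (x_1, y_1) = (9, 2): x_2 = 9·9 + 20·2·2 = 161; y_2 = 9·2 + 2·9 = 36.
  From (x_2, y_2) = (161, 36): x_3 = 9·161 + 20·2·36 = 2889; y_3 = 9·36 + 2·161 = 646.
  From (x_3, y_3) = (2889, 646): x_4 = 9·2889 + 20·2·646 = 51841; y_4 = 9·646 + 2·2889 = 11592.
Step 3: Verify x_4² - 20·y_4² = 2687489281 - 2687489280 = 1 (should be 1). ✓

(x_1, y_1) = (9, 2); (x_4, y_4) = (51841, 11592).


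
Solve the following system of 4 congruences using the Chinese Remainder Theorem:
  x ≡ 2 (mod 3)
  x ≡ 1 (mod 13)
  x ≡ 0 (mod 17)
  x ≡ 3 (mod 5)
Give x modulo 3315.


Product of moduli M = 3 · 13 · 17 · 5 = 3315.
Merge one congruence at a time:
  Start: x ≡ 2 (mod 3).
  Combine with x ≡ 1 (mod 13); new modulus lcm = 39.
    Write x = 2 + 3·t and substitute into x ≡ 1 (mod 13): 3·t ≡ 1 − 2 = -1 (mod 13).
    Reduce coefficients mod 13: 3·t ≡ 12 (mod 13).
    The inverse of 3 mod 13 is 9 (since 3·9 = 27 = 2·13 + 1), so t ≡ 9·12 = 108 ≡ 4 (mod 13).
    Then x = 2 + 3·4 = 14, valid modulo lcm(3, 13) = 39: x ≡ 14 (mod 39).
  Combine with x ≡ 0 (mod 17); new modulus lcm = 663.
    Write x = 14 + 39·t and substitute into x ≡ 0 (mod 17): 39·t ≡ 0 − 14 = -14 (mod 17).
    Reduce coefficients mod 17: 5·t ≡ 3 (mod 17).
    The inverse of 5 mod 17 is 7 (since 5·7 = 35 = 2·17 + 1), so t ≡ 7·3 = 21 ≡ 4 (mod 17).
    Then x = 14 + 39·4 = 170, valid modulo lcm(39, 17) = 663: x ≡ 170 (mod 663).
  Combine with x ≡ 3 (mod 5); new modulus lcm = 3315.
    Write x = 170 + 663·t and substitute into x ≡ 3 (mod 5): 663·t ≡ 3 − 170 = -167 (mod 5).
    Reduce coefficients mod 5: 3·t ≡ 3 (mod 5).
    The inverse of 3 mod 5 is 2 (since 3·2 = 6 = 1·5 + 1), so t ≡ 2·3 = 6 ≡ 1 (mod 5).
    Then x = 170 + 663·1 = 833, valid modulo lcm(663, 5) = 3315: x ≡ 833 (mod 3315).
Verify against each original: 833 mod 3 = 2, 833 mod 13 = 1, 833 mod 17 = 0, 833 mod 5 = 3.

x ≡ 833 (mod 3315).


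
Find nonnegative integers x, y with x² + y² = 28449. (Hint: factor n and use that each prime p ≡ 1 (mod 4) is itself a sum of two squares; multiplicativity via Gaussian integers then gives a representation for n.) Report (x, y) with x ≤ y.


Step 1: Factor n = 28449 = 3^2 · 29 · 109.
Step 2: Check the mod-4 condition on each prime factor: 3 ≡ 3 (mod 4), exponent 2 (must be even); 29 ≡ 1 (mod 4), exponent 1; 109 ≡ 1 (mod 4), exponent 1.
All primes ≡ 3 (mod 4) appear to even exponent (or don't appear), so by the two-squares theorem n IS expressible as a sum of two squares.
Step 3: Build a representation. Group n = k² · m with k = 3 and m = 29 · 109 = 3161 (a product of primes ≡ 1 (mod 4)); a representation of m scales to one of n via (k·x)² + (k·y)² = k²(x² + y²). Each prime p ≡ 1 (mod 4) is itself a sum of two squares; find a² by testing p − a² for a perfect square:
  29: 29 − 1² = 28, 29 − 2² = 25 = 5² ⇒ 29 = 2² + 5².
  109: 109 − 1² = 108, 109 − 2² = 105, 109 − 3² = 100 = 10² ⇒ 109 = 3² + 10².
  Combine using the Brahmagupta–Fibonacci identity (a² + b²)(c² + d²) = (ac − bd)² + (ad + bc)² = (ac + bd)² + (ad − bc)²:
  29 · 109 = 3161: from (2² + 5²)(3² + 10²), take (2·3 − 5·10, 2·10 + 5·3) = (6 − 50, 20 + 15) = (-44, 35); dropping signs (only squares matter) gives (44, 35); check 44² + 35² = 1936 + 1225 = 3161 ✓.
  Scale by k = 3: (3·44, 3·35) = (132, 105).
Step 4: Order so x ≤ y and verify: 105² + 132² = 11025 + 17424 = 28449 = n. ✓

n = 28449 = 105² + 132² (one valid representation with x ≤ y).


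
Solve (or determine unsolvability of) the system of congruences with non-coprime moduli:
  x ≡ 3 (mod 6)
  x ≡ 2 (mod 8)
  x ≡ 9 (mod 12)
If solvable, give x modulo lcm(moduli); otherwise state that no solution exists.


Moduli 6, 8, 12 are not pairwise coprime, so CRT works modulo lcm(m_i) when all pairwise compatibility conditions hold.
Pairwise compatibility: gcd(m_i, m_j) must divide a_i - a_j for every pair.
Merge one congruence at a time:
  Start: x ≡ 3 (mod 6).
  Combine with x ≡ 2 (mod 8): gcd(6, 8) = 2, and 2 - 3 = -1 is NOT divisible by 2.
    ⇒ system is inconsistent (no integer solution).

No solution (the system is inconsistent).


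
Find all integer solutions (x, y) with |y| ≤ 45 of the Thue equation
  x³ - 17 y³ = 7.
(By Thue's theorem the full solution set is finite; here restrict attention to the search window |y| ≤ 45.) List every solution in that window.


The equation is x³ - 17y³ = 7. For fixed y, x³ = 17·y³ + 7, so a solution requires the RHS to be a perfect cube.
Strategy: iterate y from -45 to 45, compute RHS = 17·y³ + 7, and check whether it is a (positive or negative) perfect cube.
Check small values of y:
  y = 0: RHS = 7 is not a perfect cube.
  y = 1: RHS = 24 is not a perfect cube.
  y = -1: RHS = -10 is not a perfect cube.
  y = 2: RHS = 143 is not a perfect cube.
  y = -2: RHS = -129 is not a perfect cube.
  y = 3: RHS = 466 is not a perfect cube.
  y = -3: RHS = -452 is not a perfect cube.
Continuing the search up to |y| = 45 finds no solutions either.
No (x, y) in the scanned range satisfies the equation.

No integer solutions with |y| ≤ 45.


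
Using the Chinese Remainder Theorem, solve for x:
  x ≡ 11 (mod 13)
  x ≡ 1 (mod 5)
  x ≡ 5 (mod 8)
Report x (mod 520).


Moduli 13, 5, 8 are pairwise coprime; by CRT there is a unique solution modulo M = 13 · 5 · 8 = 520.
Solve pairwise, accumulating the modulus:
  Start with x ≡ 11 (mod 13).
  Combine with x ≡ 1 (mod 5): since gcd(13, 5) = 1, we get a unique residue mod 65.
    Write x = 11 + 13·t and substitute into x ≡ 1 (mod 5): 13·t ≡ 1 − 11 = -10 (mod 5).
    Reduce coefficients mod 5: 3·t ≡ 0 (mod 5).
    The inverse of 3 mod 5 is 2 (since 3·2 = 6 = 1·5 + 1), so t ≡ 2·0 = 0 ≡ 0 (mod 5).
    Then x = 11 + 13·0 = 11, valid modulo lcm(13, 5) = 65: x ≡ 11 (mod 65).
  Combine with x ≡ 5 (mod 8): since gcd(65, 8) = 1, we get a unique residue mod 520.
    Write x = 11 + 65·t and substitute into x ≡ 5 (mod 8): 65·t ≡ 5 − 11 = -6 (mod 8).
    Reduce coefficients mod 8: 1·t ≡ 2 (mod 8).
    So t ≡ 2 (mod 8).
    Then x = 11 + 65·2 = 141, valid modulo lcm(65, 8) = 520: x ≡ 141 (mod 520).
Verify: 141 mod 13 = 11 ✓, 141 mod 5 = 1 ✓, 141 mod 8 = 5 ✓.

x ≡ 141 (mod 520).


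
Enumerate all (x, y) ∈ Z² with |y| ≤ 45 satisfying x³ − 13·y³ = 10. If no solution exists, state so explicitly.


The equation is x³ - 13y³ = 10. For fixed y, x³ = 13·y³ + 10, so a solution requires the RHS to be a perfect cube.
Strategy: iterate y from -45 to 45, compute RHS = 13·y³ + 10, and check whether it is a (positive or negative) perfect cube.
Check small values of y:
  y = 0: RHS = 10 is not a perfect cube.
  y = 1: RHS = 23 is not a perfect cube.
  y = -1: RHS = -3 is not a perfect cube.
  y = 2: RHS = 114 is not a perfect cube.
  y = -2: RHS = -94 is not a perfect cube.
  y = 3: RHS = 361 is not a perfect cube.
  y = -3: RHS = -341 is not a perfect cube.
Continuing the search up to |y| = 45 finds no solutions either.
No (x, y) in the scanned range satisfies the equation.

No integer solutions with |y| ≤ 45.


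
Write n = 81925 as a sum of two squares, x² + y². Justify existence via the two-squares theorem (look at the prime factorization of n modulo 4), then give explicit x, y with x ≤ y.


Step 1: Factor n = 81925 = 5^2 · 29 · 113.
Step 2: Check the mod-4 condition on each prime factor: 5 ≡ 1 (mod 4), exponent 2; 29 ≡ 1 (mod 4), exponent 1; 113 ≡ 1 (mod 4), exponent 1.
All primes ≡ 3 (mod 4) appear to even exponent (or don't appear), so by the two-squares theorem n IS expressible as a sum of two squares.
Step 3: Build a representation. Group n = k² · m with k = 5 and m = 29 · 113 = 3277 (a product of primes ≡ 1 (mod 4)); a representation of m scales to one of n via (k·x)² + (k·y)² = k²(x² + y²). Each prime p ≡ 1 (mod 4) is itself a sum of two squares; find a² by testing p − a² for a perfect square:
  29: 29 − 1² = 28, 29 − 2² = 25 = 5² ⇒ 29 = 2² + 5².
  113: 113 − 1² = 112, 113 − 2² = 109, 113 − 3² = 104, 113 − 4² = 97, 113 − 5² = 88, 113 − 6² = 77, 113 − 7² = 64 = 8² ⇒ 113 = 7² + 8².
  Combine using the Brahmagupta–Fibonacci identity (a² + b²)(c² + d²) = (ac − bd)² + (ad + bc)² = (ac + bd)² + (ad − bc)²:
  29 · 113 = 3277: from (2² + 5²)(7² + 8²), take (2·7 − 5·8, 2·8 + 5·7) = (14 − 40, 16 + 35) = (-26, 51); dropping signs (only squares matter) gives (26, 51); check 26² + 51² = 676 + 2601 = 3277 ✓.
  Scale by k = 5: (5·26, 5·51) = (130, 255).
Step 4: Order so x ≤ y and verify: 130² + 255² = 16900 + 65025 = 81925 = n. ✓

n = 81925 = 130² + 255² (one valid representation with x ≤ y).


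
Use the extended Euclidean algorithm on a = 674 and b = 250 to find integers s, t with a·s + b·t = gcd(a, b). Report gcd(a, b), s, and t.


Euclidean algorithm on (674, 250) — divide until remainder is 0:
  674 = 2 · 250 + 174
  250 = 1 · 174 + 76
  174 = 2 · 76 + 22
  76 = 3 · 22 + 10
  22 = 2 · 10 + 2
  10 = 5 · 2 + 0
gcd(674, 250) = 2.
Track Bezout coefficients alongside the remainders: start with r₀ = 674 = a·1 + b·0 (s = 1, t = 0) and r₁ = 250 = a·0 + b·1 (s = 0, t = 1); each new remainder r_{k+1} = r_{k-1} − q_k·r_k inherits s_{k+1} = s_{k-1} − q_k·s_k, t_{k+1} = t_{k-1} − q_k·t_k, so r_k = a·s_k + b·t_k at every step:
  q = 2: r = 174, s = 1 − 2·0 = 1, t = 0 − 2·1 = -2  (check: 674·1 + 250·(-2) = 174)
  q = 1: r = 76, s = 0 − 1·1 = -1, t = 1 − 1·(-2) = 3  (check: 674·(-1) + 250·3 = 76)
  q = 2: r = 22, s = 1 − 2·(-1) = 3, t = -2 − 2·3 = -8  (check: 674·3 + 250·(-8) = 22)
  q = 3: r = 10, s = -1 − 3·3 = -10, t = 3 − 3·(-8) = 27  (check: 674·(-10) + 250·27 = 10)
  q = 2: r = 2, s = 3 − 2·(-10) = 23, t = -8 − 2·27 = -62  (check: 674·23 + 250·(-62) = 2)
The row with r = 2 (the gcd) gives the Bezout coefficients s = 23, t = -62.
Result: 674 · (23) + 250 · (-62) = 2.

gcd(674, 250) = 2; s = 23, t = -62 (check: 674·23 + 250·(-62) = 2).


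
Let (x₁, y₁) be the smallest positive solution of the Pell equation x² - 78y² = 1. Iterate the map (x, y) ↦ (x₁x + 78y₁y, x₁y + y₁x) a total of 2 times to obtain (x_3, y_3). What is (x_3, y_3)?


Step 1: Find the fundamental solution (x₁, y₁) of x² - 78y² = 1.
  Expand √78 as a continued fraction. a₀ = ⌊√78⌋ = 8; iterate m_{k+1} = d_k·a_k − m_k, d_{k+1} = (78 − m_{k+1}²)/d_k, a_{k+1} = ⌊(a₀ + m_{k+1})/d_{k+1}⌋ (starting m₀ = 0, d₀ = 1), with convergents p_k = a_k·p_{k-1} + p_{k-2}, q_k = a_k·q_{k-1} + q_{k-2} (p₋₁ = 1, q₋₁ = 0):
  k = 0: a₀ = 8; p₀/q₀ = 8/1; p₀² − 78·q₀² = 64 − 78 = -14.
  k = 1: m = 8, d = 14, a = ⌊(8 + 8)/14⌋ = 1; p/q = (1·8 + 1)/(1·1 + 0) = 9/1; p² − 78·q² = 81 − 78 = 3.
  k = 2: m = 6, d = 3, a = ⌊(8 + 6)/3⌋ = 4; p/q = (4·9 + 8)/(4·1 + 1) = 44/5; p² − 78·q² = 1936 − 1950 = -14.
  k = 3: m = 6, d = 14, a = ⌊(8 + 6)/14⌋ = 1; p/q = (1·44 + 9)/(1·5 + 1) = 53/6; p² − 78·q² = 2809 − 2808 = 1.
  The first convergent with p² − 78·q² = 1 gives the fundamental solution (x₁, y₁) = (53, 6).
Step 2: Apply the recurrence (x_{n+1}, y_{n+1}) = (x₁x_n + 78y₁y_n, x₁y_n + y₁x_n) repeatedly.
  From (x_1, y_1) = (53, 6): x_2 = 53·53 + 78·6·6 = 5617; y_2 = 53·6 + 6·53 = 636.
  From (x_2, y_2) = (5617, 636): x_3 = 53·5617 + 78·6·636 = 595349; y_3 = 53·636 + 6·5617 = 67410.
Step 3: Verify x_3² - 78·y_3² = 354440431801 - 354440431800 = 1 (should be 1). ✓

(x_1, y_1) = (53, 6); (x_3, y_3) = (595349, 67410).


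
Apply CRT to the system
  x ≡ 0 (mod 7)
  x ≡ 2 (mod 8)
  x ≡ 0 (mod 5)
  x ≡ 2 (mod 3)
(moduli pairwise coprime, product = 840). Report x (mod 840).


Product of moduli M = 7 · 8 · 5 · 3 = 840.
Merge one congruence at a time:
  Start: x ≡ 0 (mod 7).
  Combine with x ≡ 2 (mod 8); new modulus lcm = 56.
    Write x = 0 + 7·t and substitute into x ≡ 2 (mod 8): 7·t ≡ 2 − 0 = 2 (mod 8).
    The inverse of 7 mod 8 is 7 (since 7·7 = 49 = 6·8 + 1), so t ≡ 7·2 = 14 ≡ 6 (mod 8).
    Then x = 0 + 7·6 = 42, valid modulo lcm(7, 8) = 56: x ≡ 42 (mod 56).
  Combine with x ≡ 0 (mod 5); new modulus lcm = 280.
    Write x = 42 + 56·t and substitute into x ≡ 0 (mod 5): 56·t ≡ 0 − 42 = -42 (mod 5).
    Reduce coefficients mod 5: 1·t ≡ 3 (mod 5).
    So t ≡ 3 (mod 5).
    Then x = 42 + 56·3 = 210, valid modulo lcm(56, 5) = 280: x ≡ 210 (mod 280).
  Combine with x ≡ 2 (mod 3); new modulus lcm = 840.
    Write x = 210 + 280·t and substitute into x ≡ 2 (mod 3): 280·t ≡ 2 − 210 = -208 (mod 3).
    Reduce coefficients mod 3: 1·t ≡ 2 (mod 3).
    So t ≡ 2 (mod 3).
    Then x = 210 + 280·2 = 770, valid modulo lcm(280, 3) = 840: x ≡ 770 (mod 840).
Verify against each original: 770 mod 7 = 0, 770 mod 8 = 2, 770 mod 5 = 0, 770 mod 3 = 2.

x ≡ 770 (mod 840).


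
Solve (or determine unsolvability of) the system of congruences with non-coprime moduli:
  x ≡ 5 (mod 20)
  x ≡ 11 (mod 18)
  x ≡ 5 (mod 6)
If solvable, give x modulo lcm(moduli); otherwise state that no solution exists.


Moduli 20, 18, 6 are not pairwise coprime, so CRT works modulo lcm(m_i) when all pairwise compatibility conditions hold.
Pairwise compatibility: gcd(m_i, m_j) must divide a_i - a_j for every pair.
Merge one congruence at a time:
  Start: x ≡ 5 (mod 20).
  Combine with x ≡ 11 (mod 18): gcd(20, 18) = 2; 11 - 5 = 6, which IS divisible by 2, so compatible.
    Write x = 5 + 20·t and substitute into x ≡ 11 (mod 18): 20·t ≡ 11 − 5 = 6 (mod 18).
    Divide the congruence (and modulus) by g = 2: 10·t ≡ 3 (mod 9).
    Reduce coefficients mod 9: 1·t ≡ 3 (mod 9).
    So t ≡ 3 (mod 9).
    Then x = 5 + 20·3 = 65, valid modulo lcm(20, 18) = 180: x ≡ 65 (mod 180).
  Combine with x ≡ 5 (mod 6): gcd(180, 6) = 6; 5 - 65 = -60, which IS divisible by 6, so compatible.
    Write x = 65 + 180·t and substitute into x ≡ 5 (mod 6): 180·t ≡ 5 − 65 = -60 (mod 6).
    Divide the congruence (and modulus) by g = 6: 30·t ≡ -10 (mod 1).
    Modulo 1 every t works; take t = 0.
    Then x = 65 + 180·0 = 65, valid modulo lcm(180, 6) = 180: x ≡ 65 (mod 180).
Verify: 65 mod 20 = 5, 65 mod 18 = 11, 65 mod 6 = 5.

x ≡ 65 (mod 180).


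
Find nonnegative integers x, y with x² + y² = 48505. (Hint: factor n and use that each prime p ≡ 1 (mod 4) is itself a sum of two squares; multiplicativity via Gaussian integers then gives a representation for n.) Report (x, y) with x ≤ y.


Step 1: Factor n = 48505 = 5 · 89 · 109.
Step 2: Check the mod-4 condition on each prime factor: 5 ≡ 1 (mod 4), exponent 1; 89 ≡ 1 (mod 4), exponent 1; 109 ≡ 1 (mod 4), exponent 1.
All primes ≡ 3 (mod 4) appear to even exponent (or don't appear), so by the two-squares theorem n IS expressible as a sum of two squares.
Step 3: Build a representation. Here n = 5 · 89 · 109 is a product of primes ≡ 1 (mod 4). Each prime p ≡ 1 (mod 4) is itself a sum of two squares; find a² by testing p − a² for a perfect square:
  5: 5 − 1² = 4 = 2² ⇒ 5 = 1² + 2².
  89: 89 − 1² = 88, 89 − 2² = 85, 89 − 3² = 80, 89 − 4² = 73, 89 − 5² = 64 = 8² ⇒ 89 = 5² + 8².
  109: 109 − 1² = 108, 109 − 2² = 105, 109 − 3² = 100 = 10² ⇒ 109 = 3² + 10².
  Combine using the Brahmagupta–Fibonacci identity (a² + b²)(c² + d²) = (ac − bd)² + (ad + bc)² = (ac + bd)² + (ad − bc)²:
  5 · 89 = 445: from (1² + 2²)(5² + 8²), take (1·5 − 2·8, 1·8 + 2·5) = (5 − 16, 8 + 10) = (-11, 18); dropping signs (only squares matter) gives (11, 18); check 11² + 18² = 121 + 324 = 445 ✓.
  445 · 109 = 48505: from (11² + 18²)(3² + 10²), take (11·3 − 18·10, 11·10 + 18·3) = (33 − 180, 110 + 54) = (-147, 164); dropping signs (only squares matter) gives (147, 164); check 147² + 164² = 21609 + 26896 = 48505 ✓.
Step 4: Order so x ≤ y and verify: 147² + 164² = 21609 + 26896 = 48505 = n. ✓

n = 48505 = 147² + 164² (one valid representation with x ≤ y).


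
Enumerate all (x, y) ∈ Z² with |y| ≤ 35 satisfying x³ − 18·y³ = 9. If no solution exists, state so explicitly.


The equation is x³ - 18y³ = 9. For fixed y, x³ = 18·y³ + 9, so a solution requires the RHS to be a perfect cube.
Strategy: iterate y from -35 to 35, compute RHS = 18·y³ + 9, and check whether it is a (positive or negative) perfect cube.
Check small values of y:
  y = 0: RHS = 9 is not a perfect cube.
  y = 1: RHS = 27 = (3)³ ⇒ x = 3 works.
  y = -1: RHS = -9 is not a perfect cube.
  y = 2: RHS = 153 is not a perfect cube.
  y = -2: RHS = -135 is not a perfect cube.
  y = 3: RHS = 495 is not a perfect cube.
  y = -3: RHS = -477 is not a perfect cube.
Continuing the search up to |y| = 35 finds no further solutions beyond those listed.
Collected solutions: (3, 1).

Solutions (with |y| ≤ 35): (3, 1).


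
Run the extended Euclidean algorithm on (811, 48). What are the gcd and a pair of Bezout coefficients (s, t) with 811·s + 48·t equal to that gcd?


Euclidean algorithm on (811, 48) — divide until remainder is 0:
  811 = 16 · 48 + 43
  48 = 1 · 43 + 5
  43 = 8 · 5 + 3
  5 = 1 · 3 + 2
  3 = 1 · 2 + 1
  2 = 2 · 1 + 0
gcd(811, 48) = 1.
Track Bezout coefficients alongside the remainders: start with r₀ = 811 = a·1 + b·0 (s = 1, t = 0) and r₁ = 48 = a·0 + b·1 (s = 0, t = 1); each new remainder r_{k+1} = r_{k-1} − q_k·r_k inherits s_{k+1} = s_{k-1} − q_k·s_k, t_{k+1} = t_{k-1} − q_k·t_k, so r_k = a·s_k + b·t_k at every step:
  q = 16: r = 43, s = 1 − 16·0 = 1, t = 0 − 16·1 = -16  (check: 811·1 + 48·(-16) = 43)
  q = 1: r = 5, s = 0 − 1·1 = -1, t = 1 − 1·(-16) = 17  (check: 811·(-1) + 48·17 = 5)
  q = 8: r = 3, s = 1 − 8·(-1) = 9, t = -16 − 8·17 = -152  (check: 811·9 + 48·(-152) = 3)
  q = 1: r = 2, s = -1 − 1·9 = -10, t = 17 − 1·(-152) = 169  (check: 811·(-10) + 48·169 = 2)
  q = 1: r = 1, s = 9 − 1·(-10) = 19, t = -152 − 1·169 = -321  (check: 811·19 + 48·(-321) = 1)
The row with r = 1 (the gcd) gives the Bezout coefficients s = 19, t = -321.
Result: 811 · (19) + 48 · (-321) = 1.

gcd(811, 48) = 1; s = 19, t = -321 (check: 811·19 + 48·(-321) = 1).


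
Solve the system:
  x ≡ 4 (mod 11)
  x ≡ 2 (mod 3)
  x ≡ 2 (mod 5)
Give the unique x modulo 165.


Moduli 11, 3, 5 are pairwise coprime; by CRT there is a unique solution modulo M = 11 · 3 · 5 = 165.
Solve pairwise, accumulating the modulus:
  Start with x ≡ 4 (mod 11).
  Combine with x ≡ 2 (mod 3): since gcd(11, 3) = 1, we get a unique residue mod 33.
    Write x = 4 + 11·t and substitute into x ≡ 2 (mod 3): 11·t ≡ 2 − 4 = -2 (mod 3).
    Reduce coefficients mod 3: 2·t ≡ 1 (mod 3).
    The inverse of 2 mod 3 is 2 (since 2·2 = 4 = 1·3 + 1), so t ≡ 2·1 = 2 ≡ 2 (mod 3).
    Then x = 4 + 11·2 = 26, valid modulo lcm(11, 3) = 33: x ≡ 26 (mod 33).
  Combine with x ≡ 2 (mod 5): since gcd(33, 5) = 1, we get a unique residue mod 165.
    Write x = 26 + 33·t and substitute into x ≡ 2 (mod 5): 33·t ≡ 2 − 26 = -24 (mod 5).
    Reduce coefficients mod 5: 3·t ≡ 1 (mod 5).
    The inverse of 3 mod 5 is 2 (since 3·2 = 6 = 1·5 + 1), so t ≡ 2·1 = 2 ≡ 2 (mod 5).
    Then x = 26 + 33·2 = 92, valid modulo lcm(33, 5) = 165: x ≡ 92 (mod 165).
Verify: 92 mod 11 = 4 ✓, 92 mod 3 = 2 ✓, 92 mod 5 = 2 ✓.

x ≡ 92 (mod 165).


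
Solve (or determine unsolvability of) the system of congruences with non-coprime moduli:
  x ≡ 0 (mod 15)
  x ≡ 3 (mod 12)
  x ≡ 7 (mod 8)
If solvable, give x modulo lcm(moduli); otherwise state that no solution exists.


Moduli 15, 12, 8 are not pairwise coprime, so CRT works modulo lcm(m_i) when all pairwise compatibility conditions hold.
Pairwise compatibility: gcd(m_i, m_j) must divide a_i - a_j for every pair.
Merge one congruence at a time:
  Start: x ≡ 0 (mod 15).
  Combine with x ≡ 3 (mod 12): gcd(15, 12) = 3; 3 - 0 = 3, which IS divisible by 3, so compatible.
    Write x = 0 + 15·t and substitute into x ≡ 3 (mod 12): 15·t ≡ 3 − 0 = 3 (mod 12).
    Divide the congruence (and modulus) by g = 3: 5·t ≡ 1 (mod 4).
    Reduce coefficients mod 4: 1·t ≡ 1 (mod 4).
    So t ≡ 1 (mod 4).
    Then x = 0 + 15·1 = 15, valid modulo lcm(15, 12) = 60: x ≡ 15 (mod 60).
  Combine with x ≡ 7 (mod 8): gcd(60, 8) = 4; 7 - 15 = -8, which IS divisible by 4, so compatible.
    Write x = 15 + 60·t and substitute into x ≡ 7 (mod 8): 60·t ≡ 7 − 15 = -8 (mod 8).
    Divide the congruence (and modulus) by g = 4: 15·t ≡ -2 (mod 2).
    Reduce coefficients mod 2: 1·t ≡ 0 (mod 2).
    So t ≡ 0 (mod 2).
    Then x = 15 + 60·0 = 15, valid modulo lcm(60, 8) = 120: x ≡ 15 (mod 120).
Verify: 15 mod 15 = 0, 15 mod 12 = 3, 15 mod 8 = 7.

x ≡ 15 (mod 120).


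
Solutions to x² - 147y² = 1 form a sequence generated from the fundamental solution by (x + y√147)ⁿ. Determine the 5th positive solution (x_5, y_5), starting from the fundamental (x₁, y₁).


Step 1: Find the fundamental solution (x₁, y₁) of x² - 147y² = 1.
  Expand √147 as a continued fraction. a₀ = ⌊√147⌋ = 12; iterate m_{k+1} = d_k·a_k − m_k, d_{k+1} = (147 − m_{k+1}²)/d_k, a_{k+1} = ⌊(a₀ + m_{k+1})/d_{k+1}⌋ (starting m₀ = 0, d₀ = 1), with convergents p_k = a_k·p_{k-1} + p_{k-2}, q_k = a_k·q_{k-1} + q_{k-2} (p₋₁ = 1, q₋₁ = 0):
  k = 0: a₀ = 12; p₀/q₀ = 12/1; p₀² − 147·q₀² = 144 − 147 = -3.
  k = 1: m = 12, d = 3, a = ⌊(12 + 12)/3⌋ = 8; p/q = (8·12 + 1)/(8·1 + 0) = 97/8; p² − 147·q² = 9409 − 9408 = 1.
  The first convergent with p² − 147·q² = 1 gives the fundamental solution (x₁, y₁) = (97, 8).
Step 2: Apply the recurrence (x_{n+1}, y_{n+1}) = (x₁x_n + 147y₁y_n, x₁y_n + y₁x_n) repeatedly.
  From (x_1, y_1) = (97, 8): x_2 = 97·97 + 147·8·8 = 18817; y_2 = 97·8 + 8·97 = 1552.
  From (x_2, y_2) = (18817, 1552): x_3 = 97·18817 + 147·8·1552 = 3650401; y_3 = 97·1552 + 8·18817 = 301080.
  From (x_3, y_3) = (3650401, 301080): x_4 = 97·3650401 + 147·8·301080 = 708158977; y_4 = 97·301080 + 8·3650401 = 58407968.
  From (x_4, y_4) = (708158977, 58407968): x_5 = 97·708158977 + 147·8·58407968 = 137379191137; y_5 = 97·58407968 + 8·708158977 = 11330844712.
Step 3: Verify x_5² - 147·y_5² = 18873042157456379352769 - 18873042157456379352768 = 1 (should be 1). ✓

(x_1, y_1) = (97, 8); (x_5, y_5) = (137379191137, 11330844712).


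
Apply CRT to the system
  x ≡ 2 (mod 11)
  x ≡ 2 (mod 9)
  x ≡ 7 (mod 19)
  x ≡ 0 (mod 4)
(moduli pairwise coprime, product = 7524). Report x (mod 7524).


Product of moduli M = 11 · 9 · 19 · 4 = 7524.
Merge one congruence at a time:
  Start: x ≡ 2 (mod 11).
  Combine with x ≡ 2 (mod 9); new modulus lcm = 99.
    Write x = 2 + 11·t and substitute into x ≡ 2 (mod 9): 11·t ≡ 2 − 2 = 0 (mod 9).
    Reduce coefficients mod 9: 2·t ≡ 0 (mod 9).
    The inverse of 2 mod 9 is 5 (since 2·5 = 10 = 1·9 + 1), so t ≡ 5·0 = 0 ≡ 0 (mod 9).
    Then x = 2 + 11·0 = 2, valid modulo lcm(11, 9) = 99: x ≡ 2 (mod 99).
  Combine with x ≡ 7 (mod 19); new modulus lcm = 1881.
    Write x = 2 + 99·t and substitute into x ≡ 7 (mod 19): 99·t ≡ 7 − 2 = 5 (mod 19).
    Reduce coefficients mod 19: 4·t ≡ 5 (mod 19).
    The inverse of 4 mod 19 is 5 (since 4·5 = 20 = 1·19 + 1), so t ≡ 5·5 = 25 ≡ 6 (mod 19).
    Then x = 2 + 99·6 = 596, valid modulo lcm(99, 19) = 1881: x ≡ 596 (mod 1881).
  Combine with x ≡ 0 (mod 4); new modulus lcm = 7524.
    Write x = 596 + 1881·t and substitute into x ≡ 0 (mod 4): 1881·t ≡ 0 − 596 = -596 (mod 4).
    Reduce coefficients mod 4: 1·t ≡ 0 (mod 4).
    So t ≡ 0 (mod 4).
    Then x = 596 + 1881·0 = 596, valid modulo lcm(1881, 4) = 7524: x ≡ 596 (mod 7524).
Verify against each original: 596 mod 11 = 2, 596 mod 9 = 2, 596 mod 19 = 7, 596 mod 4 = 0.

x ≡ 596 (mod 7524).


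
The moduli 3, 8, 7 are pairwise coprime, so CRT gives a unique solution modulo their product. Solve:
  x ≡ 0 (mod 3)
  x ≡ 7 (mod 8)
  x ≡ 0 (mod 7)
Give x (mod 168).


Moduli 3, 8, 7 are pairwise coprime; by CRT there is a unique solution modulo M = 3 · 8 · 7 = 168.
Solve pairwise, accumulating the modulus:
  Start with x ≡ 0 (mod 3).
  Combine with x ≡ 7 (mod 8): since gcd(3, 8) = 1, we get a unique residue mod 24.
    Write x = 0 + 3·t and substitute into x ≡ 7 (mod 8): 3·t ≡ 7 − 0 = 7 (mod 8).
    The inverse of 3 mod 8 is 3 (since 3·3 = 9 = 1·8 + 1), so t ≡ 3·7 = 21 ≡ 5 (mod 8).
    Then x = 0 + 3·5 = 15, valid modulo lcm(3, 8) = 24: x ≡ 15 (mod 24).
  Combine with x ≡ 0 (mod 7): since gcd(24, 7) = 1, we get a unique residue mod 168.
    Write x = 15 + 24·t and substitute into x ≡ 0 (mod 7): 24·t ≡ 0 − 15 = -15 (mod 7).
    Reduce coefficients mod 7: 3·t ≡ 6 (mod 7).
    The inverse of 3 mod 7 is 5 (since 3·5 = 15 = 2·7 + 1), so t ≡ 5·6 = 30 ≡ 2 (mod 7).
    Then x = 15 + 24·2 = 63, valid modulo lcm(24, 7) = 168: x ≡ 63 (mod 168).
Verify: 63 mod 3 = 0 ✓, 63 mod 8 = 7 ✓, 63 mod 7 = 0 ✓.

x ≡ 63 (mod 168).


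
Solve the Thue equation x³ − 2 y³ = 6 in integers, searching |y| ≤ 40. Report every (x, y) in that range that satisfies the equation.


The equation is x³ - 2y³ = 6. For fixed y, x³ = 2·y³ + 6, so a solution requires the RHS to be a perfect cube.
Strategy: iterate y from -40 to 40, compute RHS = 2·y³ + 6, and check whether it is a (positive or negative) perfect cube.
Check small values of y:
  y = 0: RHS = 6 is not a perfect cube.
  y = 1: RHS = 8 = (2)³ ⇒ x = 2 works.
  y = -1: RHS = 4 is not a perfect cube.
  y = 2: RHS = 22 is not a perfect cube.
  y = -2: RHS = -10 is not a perfect cube.
  y = 3: RHS = 60 is not a perfect cube.
  y = -3: RHS = -48 is not a perfect cube.
Continuing the search up to |y| = 40 finds no further solutions beyond those listed.
Collected solutions: (2, 1).

Solutions (with |y| ≤ 40): (2, 1).


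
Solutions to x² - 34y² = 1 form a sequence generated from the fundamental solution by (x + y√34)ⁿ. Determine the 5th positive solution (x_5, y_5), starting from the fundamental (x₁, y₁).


Step 1: Find the fundamental solution (x₁, y₁) of x² - 34y² = 1.
  Expand √34 as a continued fraction. a₀ = ⌊√34⌋ = 5; iterate m_{k+1} = d_k·a_k − m_k, d_{k+1} = (34 − m_{k+1}²)/d_k, a_{k+1} = ⌊(a₀ + m_{k+1})/d_{k+1}⌋ (starting m₀ = 0, d₀ = 1), with convergents p_k = a_k·p_{k-1} + p_{k-2}, q_k = a_k·q_{k-1} + q_{k-2} (p₋₁ = 1, q₋₁ = 0):
  k = 0: a₀ = 5; p₀/q₀ = 5/1; p₀² − 34·q₀² = 25 − 34 = -9.
  k = 1: m = 5, d = 9, a = ⌊(5 + 5)/9⌋ = 1; p/q = (1·5 + 1)/(1·1 + 0) = 6/1; p² − 34·q² = 36 − 34 = 2.
  k = 2: m = 4, d = 2, a = ⌊(5 + 4)/2⌋ = 4; p/q = (4·6 + 5)/(4·1 + 1) = 29/5; p² − 34·q² = 841 − 850 = -9.
  k = 3: m = 4, d = 9, a = ⌊(5 + 4)/9⌋ = 1; p/q = (1·29 + 6)/(1·5 + 1) = 35/6; p² − 34·q² = 1225 − 1224 = 1.
  The first convergent with p² − 34·q² = 1 gives the fundamental solution (x₁, y₁) = (35, 6).
Step 2: Apply the recurrence (x_{n+1}, y_{n+1}) = (x₁x_n + 34y₁y_n, x₁y_n + y₁x_n) repeatedly.
  From (x_1, y_1) = (35, 6): x_2 = 35·35 + 34·6·6 = 2449; y_2 = 35·6 + 6·35 = 420.
  From (x_2, y_2) = (2449, 420): x_3 = 35·2449 + 34·6·420 = 171395; y_3 = 35·420 + 6·2449 = 29394.
  From (x_3, y_3) = (171395, 29394): x_4 = 35·171395 + 34·6·29394 = 11995201; y_4 = 35·29394 + 6·171395 = 2057160.
  From (x_4, y_4) = (11995201, 2057160): x_5 = 35·11995201 + 34·6·2057160 = 839492675; y_5 = 35·2057160 + 6·11995201 = 143971806.
Step 3: Verify x_5² - 34·y_5² = 704747951378655625 - 704747951378655624 = 1 (should be 1). ✓

(x_1, y_1) = (35, 6); (x_5, y_5) = (839492675, 143971806).
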